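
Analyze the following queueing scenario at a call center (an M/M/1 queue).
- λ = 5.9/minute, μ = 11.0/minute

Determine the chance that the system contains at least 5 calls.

ρ = λ/μ = 5.9/11.0 = 0.53636
P(N ≥ n) = ρⁿ
P(N ≥ 5) = 0.53636^5
P(N ≥ 5) = 0.04439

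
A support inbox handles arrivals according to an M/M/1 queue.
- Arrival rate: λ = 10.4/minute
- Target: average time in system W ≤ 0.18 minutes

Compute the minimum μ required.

For M/M/1: W = 1/(μ-λ)
Need W ≤ 0.18, so 1/(μ-λ) ≤ 0.18
μ - λ ≥ 1/0.18 = 5.5556
μ ≥ 10.4 + 5.5556 = 15.9556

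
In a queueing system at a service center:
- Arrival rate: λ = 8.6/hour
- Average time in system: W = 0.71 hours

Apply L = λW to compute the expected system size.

Little's Law: L = λW
L = 8.6 × 0.71 = 6.1060 customers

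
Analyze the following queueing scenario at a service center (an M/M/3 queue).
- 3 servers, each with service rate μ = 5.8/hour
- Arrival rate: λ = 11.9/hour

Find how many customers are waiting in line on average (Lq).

Traffic intensity: ρ = λ/(cμ) = 11.9/(3×5.8) = 0.6839
Since ρ = 0.6839 < 1, system is stable.
Offered load a = λ/μ = cρ = 11.9/5.8 = 2.0517
P₀ = [ Σₙ₌₀^2 aⁿ/n! + a^3/(3!(1-ρ)) ]⁻¹
Σ = a^0/0! + a^1/1! + a^2/2! = 1.0000 + 2.0517 + 2.1048 = 5.1565
a^3/(3!(1-ρ)) = 8.6369/(6 × 0.31609) = 4.5540
P₀ = 1/(5.1565 + 4.5540) = 0.1030
Lq = P₀·a^3·ρ / (3!(1-ρ)²) = 0.10298 × 8.6369 × 0.68391 / (6 × 0.099914) = 1.0147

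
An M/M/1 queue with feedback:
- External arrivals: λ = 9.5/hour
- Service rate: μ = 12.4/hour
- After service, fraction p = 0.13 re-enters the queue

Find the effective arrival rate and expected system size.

Effective arrival rate: λ_eff = λ/(1-p) = 9.5/(1-0.13) = 9.5/0.87 = 10.91954
ρ = λ_eff/μ = 10.91954/12.4 = 0.880608
L = ρ/(1-ρ) = 0.880608/(1-0.880608) = 7.3758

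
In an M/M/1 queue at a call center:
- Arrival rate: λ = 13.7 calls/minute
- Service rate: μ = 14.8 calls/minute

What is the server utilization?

Server utilization: ρ = λ/μ
ρ = 13.7/14.8 = 0.9257
The server is busy 92.57% of the time.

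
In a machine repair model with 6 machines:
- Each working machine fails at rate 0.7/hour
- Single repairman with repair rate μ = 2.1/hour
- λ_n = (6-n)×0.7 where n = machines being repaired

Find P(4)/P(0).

P(4)/P(0) = ∏_{i=0}^{4-1} λ_i/μ_{i+1}
= (6-0)×0.7/2.1 × (6-1)×0.7/2.1 × (6-2)×0.7/2.1 × (6-3)×0.7/2.1
= 4.4444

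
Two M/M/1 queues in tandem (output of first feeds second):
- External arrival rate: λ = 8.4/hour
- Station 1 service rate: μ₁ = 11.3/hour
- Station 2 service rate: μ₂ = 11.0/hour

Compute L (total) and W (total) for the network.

By Jackson's theorem, each station behaves as independent M/M/1.
Station 1: ρ₁ = 8.4/11.3 = 0.7434, L₁ = ρ₁/(1-ρ₁) = λ/(μ₁-λ) = 8.4/2.90 = 2.89655
Station 2: ρ₂ = 8.4/11.0 = 0.7636, L₂ = ρ₂/(1-ρ₂) = λ/(μ₂-λ) = 8.4/2.60 = 3.23077
Total: L = L₁ + L₂ = 2.89655 + 3.23077 = 6.1273
W = L/λ = 6.1273/8.4 = 0.7294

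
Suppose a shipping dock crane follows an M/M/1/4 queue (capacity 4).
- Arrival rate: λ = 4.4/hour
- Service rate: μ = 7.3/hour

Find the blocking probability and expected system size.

ρ = λ/μ = 4.4/7.3 = 0.60274
P₀ = (1-ρ)/(1-ρ^(K+1)) = (1-0.60274)/(1-0.60274^5) = 0.39726/0.92045 = 0.4316
P_K = P₀×ρ^K = 0.43159 × 0.60274^4 = 0.43159 × 0.13198 = 0.05696
Blocking probability P_4 = 0.05696 (5.70%)
L = ρ[1 - (K+1)ρ^K + Kρ^(K+1)] / [(1-ρ)(1-ρ^(K+1))]
L = 0.60274 × (1 - 5×0.13198 + 4×0.079552) / ((1 - 0.60274) × (1 - 0.079552)) = 1.0851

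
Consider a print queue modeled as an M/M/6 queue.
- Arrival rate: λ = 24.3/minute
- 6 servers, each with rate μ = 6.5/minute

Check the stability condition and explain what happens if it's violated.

Stability requires ρ = λ/(cμ) < 1
ρ = 24.3/(6 × 6.5) = 24.3/39.00 = 0.6231
Since 0.6231 < 1, the system is STABLE.
The servers are busy 62.31% of the time.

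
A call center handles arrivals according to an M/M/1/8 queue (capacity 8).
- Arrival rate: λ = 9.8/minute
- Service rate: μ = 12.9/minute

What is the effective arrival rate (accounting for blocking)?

ρ = λ/μ = 9.8/12.9 = 0.75969
P₀ = (1-ρ)/(1-ρ^(K+1)) = (1-0.75969)/(1-0.75969^9) = 0.2403/0.9157 = 0.2624
P_K = P₀×ρ^K = 0.26243 × 0.75969^8 = 0.26243 × 0.11094 = 0.02911
λ_eff = λ(1-P_K) = 9.8 × (1 - 0.02911) = 9.8 × 0.97089 = 9.5147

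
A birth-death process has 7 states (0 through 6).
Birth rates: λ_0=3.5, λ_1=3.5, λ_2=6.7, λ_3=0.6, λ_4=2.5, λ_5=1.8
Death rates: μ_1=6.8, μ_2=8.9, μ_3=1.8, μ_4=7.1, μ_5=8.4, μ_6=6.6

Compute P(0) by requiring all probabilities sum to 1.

Ratios P(n)/P(0) = (λ₀···λₙ₋₁)/(μ₁···μₙ):
P(1)/P(0) = (3.5)/(6.8) = 0.5147
P(2)/P(0) = (3.5×3.5)/(6.8×8.9) = 0.2024
P(3)/P(0) = (3.5×3.5×6.7)/(6.8×8.9×1.8) = 0.7534
P(4)/P(0) = (3.5×3.5×6.7×0.6)/(6.8×8.9×1.8×7.1) = 0.06367
P(5)/P(0) = (3.5×3.5×6.7×0.6×2.5)/(6.8×8.9×1.8×7.1×8.4) = 0.01895
P(6)/P(0) = (3.5×3.5×6.7×0.6×2.5×1.8)/(6.8×8.9×1.8×7.1×8.4×6.6) = 0.005168

Normalization: ∑ P(n) = 1
P(0) × (1.0000 + 0.5147 + 0.2024 + 0.7534 + 0.06367 + 0.01895 + 0.005168) = 1
P(0) × 2.5583 = 1
P(0) = 1/2.5583 = 0.3909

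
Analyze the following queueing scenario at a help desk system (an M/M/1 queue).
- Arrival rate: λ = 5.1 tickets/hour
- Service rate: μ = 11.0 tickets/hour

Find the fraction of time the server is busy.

Server utilization: ρ = λ/μ
ρ = 5.1/11.0 = 0.4636
The server is busy 46.36% of the time.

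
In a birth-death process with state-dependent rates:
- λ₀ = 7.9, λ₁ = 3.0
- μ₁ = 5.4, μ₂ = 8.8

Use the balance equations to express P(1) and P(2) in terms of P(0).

Balance equations:
State 0: λ₀P₀ = μ₁P₁ → P₁ = (λ₀/μ₁)P₀ = (7.9/5.4)P₀ = 1.4630P₀
State 1: P₂ = (λ₀λ₁)/(μ₁μ₂)P₀ = (7.9×3.0)/(5.4×8.8)P₀ = 0.4987P₀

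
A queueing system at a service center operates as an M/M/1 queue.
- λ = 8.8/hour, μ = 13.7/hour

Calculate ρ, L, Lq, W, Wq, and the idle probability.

Step 1: ρ = λ/μ = 8.8/13.7 = 0.6423
Step 2: L = λ/(μ-λ) = 8.8/4.90 = 1.7959
Step 3: Lq = λ²/(μ(μ-λ)) = 77.44/(13.7×4.90) = 1.1536
Step 4: W = 1/(μ-λ) = 1/4.90 = 0.20408
Step 5: Wq = λ/(μ(μ-λ)) = 8.8/(13.7×4.90) = 0.1311
Step 6: P(0) = 1-ρ = 0.3577
Verify: L = λW = 8.8×0.20408 = 1.7959 ✔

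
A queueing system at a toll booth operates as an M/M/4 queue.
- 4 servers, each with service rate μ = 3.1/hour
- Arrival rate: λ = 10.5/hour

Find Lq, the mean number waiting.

Traffic intensity: ρ = λ/(cμ) = 10.5/(4×3.1) = 0.8468
Since ρ = 0.8468 < 1, system is stable.
Offered load a = λ/μ = cρ = 10.5/3.1 = 3.3871
P₀ = [ Σₙ₌₀^3 aⁿ/n! + a^4/(4!(1-ρ)) ]⁻¹
Σ = a^0/0! + a^1/1! + a^2/2! + a^3/3! = 1.0000 + 3.3871 + 5.7362 + 6.4764 = 16.5997
a^4/(4!(1-ρ)) = 131.6165/(24 × 0.1532258) = 35.7905
P₀ = 1/(16.5997 + 35.7905) = 0.01909
Lq = P₀·a^4·ρ / (4!(1-ρ)²) = 0.0190876 × 131.6165 × 0.846774 / (24 × 0.0234781) = 3.7753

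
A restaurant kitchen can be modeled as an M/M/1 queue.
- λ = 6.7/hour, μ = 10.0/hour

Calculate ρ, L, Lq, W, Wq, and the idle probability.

Step 1: ρ = λ/μ = 6.7/10.0 = 0.6700
Step 2: L = λ/(μ-λ) = 6.7/3.30 = 2.0303
Step 3: Lq = λ²/(μ(μ-λ)) = 44.89/(10.0×3.30) = 1.3603
Step 4: W = 1/(μ-λ) = 1/3.30 = 0.30303
Step 5: Wq = λ/(μ(μ-λ)) = 6.7/(10.0×3.30) = 0.2030
Step 6: P(0) = 1-ρ = 0.3300
Verify: L = λW = 6.7×0.30303 = 2.0303 ✔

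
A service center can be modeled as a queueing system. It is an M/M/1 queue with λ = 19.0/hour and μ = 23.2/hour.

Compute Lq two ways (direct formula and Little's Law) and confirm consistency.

Method 1 (direct): Lq = λ²/(μ(μ-λ)) = 361.00/(23.2 × 4.20) = 3.7048

Method 2 (Little's Law):
W = 1/(μ-λ) = 1/4.20 = 0.238095
Wq = W - 1/μ = 0.238095 - 0.0431034 = 0.19499
Lq = λWq = 19.0 × 0.19499 = 3.7048 ✔ (matches Method 1)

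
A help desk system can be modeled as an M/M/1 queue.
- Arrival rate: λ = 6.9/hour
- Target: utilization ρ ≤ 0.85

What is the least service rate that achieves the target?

ρ = λ/μ, so μ = λ/ρ
μ ≥ 6.9/0.85 = 8.1176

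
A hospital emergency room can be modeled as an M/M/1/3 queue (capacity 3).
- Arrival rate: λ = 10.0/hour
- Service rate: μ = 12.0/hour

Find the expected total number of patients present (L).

ρ = λ/μ = 10.0/12.0 = 0.8333
P₀ = (1-ρ)/(1-ρ^(K+1)) = (1-0.8333)/(1-0.8333^4) = 0.1667/0.5178 = 0.3219
P_K = P₀×ρ^K = 0.3219 × 0.8333^3 = 0.3219 × 0.5786 = 0.1863
L = ρ[1 - (K+1)ρ^K + Kρ^(K+1)] / [(1-ρ)(1-ρ^(K+1))]
L = 0.8333 × (1 - 4×0.578634 + 3×0.482176) / ((1 - 0.8333) × (1 - 0.482176)) = 1.2742 patients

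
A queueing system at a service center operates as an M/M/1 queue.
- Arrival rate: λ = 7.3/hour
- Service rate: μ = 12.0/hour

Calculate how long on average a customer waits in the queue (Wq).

First, compute utilization: ρ = λ/μ = 7.3/12.0 = 0.6083
For M/M/1: Wq = λ/(μ(μ-λ))
Wq = 7.3/(12.0 × (12.0-7.3))
Wq = 7.3/(12.0 × 4.70)
Wq = 0.1294 hours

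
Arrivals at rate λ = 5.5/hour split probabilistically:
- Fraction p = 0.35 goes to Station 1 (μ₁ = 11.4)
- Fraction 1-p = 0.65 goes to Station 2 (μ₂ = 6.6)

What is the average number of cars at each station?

Effective rates: λ₁ = 5.5×0.35 = 1.925, λ₂ = 5.5×0.65 = 3.575
Station 1: ρ₁ = 1.925/11.4 = 0.1689, L₁ = ρ₁/(1-ρ₁) = 0.1689/(1-0.1689) = 0.2032
Station 2: ρ₂ = 3.575/6.6 = 0.54167, L₂ = ρ₂/(1-ρ₂) = 0.54167/(1-0.54167) = 1.1818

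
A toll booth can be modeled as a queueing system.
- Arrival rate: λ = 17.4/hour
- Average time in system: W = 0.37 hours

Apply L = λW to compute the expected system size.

Little's Law: L = λW
L = 17.4 × 0.37 = 6.4380 vehicles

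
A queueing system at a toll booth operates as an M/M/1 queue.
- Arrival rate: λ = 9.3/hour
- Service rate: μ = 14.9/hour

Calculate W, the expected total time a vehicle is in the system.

First, compute utilization: ρ = λ/μ = 9.3/14.9 = 0.6242
For M/M/1: W = 1/(μ-λ)
W = 1/(14.9-9.3) = 1/5.60
W = 0.1786 hours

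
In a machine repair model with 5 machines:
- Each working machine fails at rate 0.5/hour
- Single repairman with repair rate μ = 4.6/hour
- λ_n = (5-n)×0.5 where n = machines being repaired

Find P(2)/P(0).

P(2)/P(0) = ∏_{i=0}^{2-1} λ_i/μ_{i+1}
= (5-0)×0.5/4.6 × (5-1)×0.5/4.6
= 0.2363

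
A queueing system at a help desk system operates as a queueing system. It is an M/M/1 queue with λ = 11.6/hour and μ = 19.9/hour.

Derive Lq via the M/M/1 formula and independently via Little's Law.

Method 1 (direct): Lq = λ²/(μ(μ-λ)) = 134.56/(19.9 × 8.30) = 0.8147

Method 2 (Little's Law):
W = 1/(μ-λ) = 1/8.30 = 0.12048
Wq = W - 1/μ = 0.12048 - 0.050251 = 0.07023
Lq = λWq = 11.6 × 0.07023 = 0.8147 ✔ (matches Method 1)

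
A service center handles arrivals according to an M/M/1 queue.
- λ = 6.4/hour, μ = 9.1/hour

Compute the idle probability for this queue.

ρ = λ/μ = 6.4/9.1 = 0.7033
P(0) = 1 - ρ = 1 - 0.7033 = 0.2967
The server is idle 29.67% of the time.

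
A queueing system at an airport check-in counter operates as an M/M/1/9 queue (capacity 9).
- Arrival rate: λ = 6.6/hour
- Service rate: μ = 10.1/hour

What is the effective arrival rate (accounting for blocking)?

ρ = λ/μ = 6.6/10.1 = 0.65347
P₀ = (1-ρ)/(1-ρ^(K+1)) = (1-0.65347)/(1-0.65347^10) = 0.3465/0.9858 = 0.3515
P_K = P₀×ρ^K = 0.3515 × 0.65347^9 = 0.3515 × 0.02173 = 0.007638
λ_eff = λ(1-P_K) = 6.6 × (1 - 0.007638) = 6.6 × 0.99236 = 6.5496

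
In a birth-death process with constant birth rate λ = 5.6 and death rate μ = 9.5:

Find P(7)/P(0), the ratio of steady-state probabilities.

For constant rates: P(n)/P(0) = (λ/μ)^n
P(7)/P(0) = (5.6/9.5)^7 = 0.58947^7 = 0.02473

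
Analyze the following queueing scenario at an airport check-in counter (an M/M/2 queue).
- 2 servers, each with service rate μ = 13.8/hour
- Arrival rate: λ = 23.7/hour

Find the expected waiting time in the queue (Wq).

Traffic intensity: ρ = λ/(cμ) = 23.7/(2×13.8) = 0.8587
Since ρ = 0.8587 < 1, system is stable.
Offered load a = λ/μ = cρ = 23.7/13.8 = 1.7174
P₀ = [ Σₙ₌₀^1 aⁿ/n! + a^2/(2!(1-ρ)) ]⁻¹
Σ = a^0/0! + a^1/1! = 1.0000 + 1.7174 = 2.7174
a^2/(2!(1-ρ)) = 2.94943/(2 × 0.141304) = 10.4365
P₀ = 1/(2.7174 + 10.4365) = 0.07602
Lq = P₀·a^2·ρ / (2!(1-ρ)²) = 0.0760234 × 2.94943 × 0.858696 / (2 × 0.0199669) = 4.8215
Wq = Lq/λ = 4.8215/23.7 = 0.2034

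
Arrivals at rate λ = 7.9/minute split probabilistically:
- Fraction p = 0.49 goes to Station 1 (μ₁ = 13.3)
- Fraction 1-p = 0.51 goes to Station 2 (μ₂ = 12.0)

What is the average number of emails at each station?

Effective rates: λ₁ = 7.9×0.49 = 3.871, λ₂ = 7.9×0.51 = 4.029
Station 1: ρ₁ = 3.871/13.3 = 0.29105, L₁ = ρ₁/(1-ρ₁) = 0.29105/(1-0.29105) = 0.4105
Station 2: ρ₂ = 4.029/12.0 = 0.33575, L₂ = ρ₂/(1-ρ₂) = 0.33575/(1-0.33575) = 0.5055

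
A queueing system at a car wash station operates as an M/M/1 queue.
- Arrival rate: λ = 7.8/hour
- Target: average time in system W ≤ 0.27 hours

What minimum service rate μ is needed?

For M/M/1: W = 1/(μ-λ)
Need W ≤ 0.27, so 1/(μ-λ) ≤ 0.27
μ - λ ≥ 1/0.27 = 3.7037
μ ≥ 7.8 + 3.7037 = 11.5037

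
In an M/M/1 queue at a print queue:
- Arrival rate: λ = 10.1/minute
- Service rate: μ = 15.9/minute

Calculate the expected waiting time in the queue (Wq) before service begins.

First, compute utilization: ρ = λ/μ = 10.1/15.9 = 0.6352
For M/M/1: Wq = λ/(μ(μ-λ))
Wq = 10.1/(15.9 × (15.9-10.1))
Wq = 10.1/(15.9 × 5.80)
Wq = 0.1095 minutes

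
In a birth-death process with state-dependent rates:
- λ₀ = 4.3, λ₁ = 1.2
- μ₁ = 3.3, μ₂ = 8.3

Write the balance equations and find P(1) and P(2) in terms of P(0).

Balance equations:
State 0: λ₀P₀ = μ₁P₁ → P₁ = (λ₀/μ₁)P₀ = (4.3/3.3)P₀ = 1.3030P₀
State 1: P₂ = (λ₀λ₁)/(μ₁μ₂)P₀ = (4.3×1.2)/(3.3×8.3)P₀ = 0.1884P₀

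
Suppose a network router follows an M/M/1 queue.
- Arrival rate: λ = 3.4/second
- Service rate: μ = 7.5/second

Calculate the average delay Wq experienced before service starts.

First, compute utilization: ρ = λ/μ = 3.4/7.5 = 0.4533
For M/M/1: Wq = λ/(μ(μ-λ))
Wq = 3.4/(7.5 × (7.5-3.4))
Wq = 3.4/(7.5 × 4.10)
Wq = 0.1106 seconds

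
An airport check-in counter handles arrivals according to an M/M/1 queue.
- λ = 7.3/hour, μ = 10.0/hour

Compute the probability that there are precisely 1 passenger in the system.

ρ = λ/μ = 7.3/10.0 = 0.7300
P(n) = (1-ρ)ρⁿ
P(1) = (1-0.7300) × 0.7300^1
P(1) = 0.2700 × 0.7300
P(1) = 0.1971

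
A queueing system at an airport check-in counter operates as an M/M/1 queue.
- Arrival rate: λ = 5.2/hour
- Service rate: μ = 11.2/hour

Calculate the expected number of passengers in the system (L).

ρ = λ/μ = 5.2/11.2 = 0.4643
For M/M/1: L = λ/(μ-λ)
L = 5.2/(11.2-5.2) = 5.2/6.00
L = 0.8667 passengers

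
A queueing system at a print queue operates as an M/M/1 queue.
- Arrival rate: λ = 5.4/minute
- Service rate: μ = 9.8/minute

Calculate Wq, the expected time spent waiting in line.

First, compute utilization: ρ = λ/μ = 5.4/9.8 = 0.5510
For M/M/1: Wq = λ/(μ(μ-λ))
Wq = 5.4/(9.8 × (9.8-5.4))
Wq = 5.4/(9.8 × 4.40)
Wq = 0.1252 minutes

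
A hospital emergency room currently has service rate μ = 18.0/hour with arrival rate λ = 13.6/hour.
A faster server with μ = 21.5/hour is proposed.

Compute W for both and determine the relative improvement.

System 1: ρ₁ = 13.6/18.0 = 0.7556, W₁ = 1/(18.0-13.6) = 0.2273
System 2: ρ₂ = 13.6/21.5 = 0.6326, W₂ = 1/(21.5-13.6) = 0.1266
Improvement: (W₁-W₂)/W₁ = (0.2273-0.1266)/0.2273 = 44.30%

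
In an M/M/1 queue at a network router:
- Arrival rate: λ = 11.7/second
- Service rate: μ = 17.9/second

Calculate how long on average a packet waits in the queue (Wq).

First, compute utilization: ρ = λ/μ = 11.7/17.9 = 0.6536
For M/M/1: Wq = λ/(μ(μ-λ))
Wq = 11.7/(17.9 × (17.9-11.7))
Wq = 11.7/(17.9 × 6.20)
Wq = 0.1054 seconds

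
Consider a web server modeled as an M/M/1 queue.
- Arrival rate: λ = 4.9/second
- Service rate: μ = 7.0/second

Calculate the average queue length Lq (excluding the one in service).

ρ = λ/μ = 4.9/7.0 = 0.7000
For M/M/1: Lq = λ²/(μ(μ-λ))
Lq = 24.01/(7.0 × 2.10)
Lq = 1.6333 requests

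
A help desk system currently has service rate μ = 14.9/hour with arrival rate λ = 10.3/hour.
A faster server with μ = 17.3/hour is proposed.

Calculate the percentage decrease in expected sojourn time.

System 1: ρ₁ = 10.3/14.9 = 0.6913, W₁ = 1/(14.9-10.3) = 0.217391
System 2: ρ₂ = 10.3/17.3 = 0.5954, W₂ = 1/(17.3-10.3) = 0.142857
Improvement: (W₁-W₂)/W₁ = (0.217391-0.142857)/0.217391 = 34.29%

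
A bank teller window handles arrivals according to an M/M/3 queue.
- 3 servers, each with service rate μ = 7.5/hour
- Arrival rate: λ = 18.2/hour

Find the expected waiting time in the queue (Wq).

Traffic intensity: ρ = λ/(cμ) = 18.2/(3×7.5) = 0.8089
Since ρ = 0.8089 < 1, system is stable.
Offered load a = λ/μ = cρ = 18.2/7.5 = 2.4267
P₀ = [ Σₙ₌₀^2 aⁿ/n! + a^3/(3!(1-ρ)) ]⁻¹
Σ = a^0/0! + a^1/1! + a^2/2! = 1.00000 + 2.42667 + 2.94436 = 6.3710
a^3/(3!(1-ρ)) = 14.2899/(6 × 0.19111) = 12.4622
P₀ = 1/(6.3710 + 12.4622) = 0.05310
Lq = P₀·a^3·ρ / (3!(1-ρ)²) = 0.0530978 × 14.2899 × 0.808889 / (6 × 0.0365235) = 2.8007
Wq = Lq/λ = 2.8007/18.2 = 0.1539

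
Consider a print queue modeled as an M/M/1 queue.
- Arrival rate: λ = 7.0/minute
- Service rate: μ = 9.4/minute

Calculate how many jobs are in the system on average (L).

ρ = λ/μ = 7.0/9.4 = 0.7447
For M/M/1: L = λ/(μ-λ)
L = 7.0/(9.4-7.0) = 7.0/2.40
L = 2.9167 jobs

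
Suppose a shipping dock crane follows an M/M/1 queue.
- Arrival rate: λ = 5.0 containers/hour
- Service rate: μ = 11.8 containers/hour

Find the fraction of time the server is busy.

Server utilization: ρ = λ/μ
ρ = 5.0/11.8 = 0.4237
The server is busy 42.37% of the time.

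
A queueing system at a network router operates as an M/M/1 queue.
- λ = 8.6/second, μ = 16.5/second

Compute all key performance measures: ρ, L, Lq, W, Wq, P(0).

Step 1: ρ = λ/μ = 8.6/16.5 = 0.5212
Step 2: L = λ/(μ-λ) = 8.6/7.90 = 1.0886
Step 3: Lq = λ²/(μ(μ-λ)) = 73.96/(16.5×7.90) = 0.5674
Step 4: W = 1/(μ-λ) = 1/7.90 = 0.12658
Step 5: Wq = λ/(μ(μ-λ)) = 8.6/(16.5×7.90) = 0.06598
Step 6: P(0) = 1-ρ = 0.4788
Verify: L = λW = 8.6×0.12658 = 1.0886 ✔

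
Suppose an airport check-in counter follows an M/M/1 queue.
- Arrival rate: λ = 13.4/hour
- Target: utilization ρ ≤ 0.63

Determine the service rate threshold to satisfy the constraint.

ρ = λ/μ, so μ = λ/ρ
μ ≥ 13.4/0.63 = 21.2698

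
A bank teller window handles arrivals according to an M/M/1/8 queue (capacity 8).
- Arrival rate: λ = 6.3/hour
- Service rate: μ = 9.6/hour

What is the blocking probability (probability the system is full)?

ρ = λ/μ = 6.3/9.6 = 0.65625
P₀ = (1-ρ)/(1-ρ^(K+1)) = (1-0.65625)/(1-0.65625^9) = 0.3438/0.9774 = 0.3517
P_K = P₀×ρ^K = 0.3517 × 0.65625^8 = 0.3517 × 0.03440 = 0.01210
Blocking probability = 1.21%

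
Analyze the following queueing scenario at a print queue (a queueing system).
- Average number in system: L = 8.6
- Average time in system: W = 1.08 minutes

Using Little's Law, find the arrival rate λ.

Little's Law: L = λW, so λ = L/W
λ = 8.6/1.08 = 7.9630 jobs/minute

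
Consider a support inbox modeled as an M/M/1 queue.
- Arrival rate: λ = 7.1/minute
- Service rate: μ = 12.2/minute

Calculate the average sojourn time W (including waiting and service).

First, compute utilization: ρ = λ/μ = 7.1/12.2 = 0.5820
For M/M/1: W = 1/(μ-λ)
W = 1/(12.2-7.1) = 1/5.10
W = 0.1961 minutes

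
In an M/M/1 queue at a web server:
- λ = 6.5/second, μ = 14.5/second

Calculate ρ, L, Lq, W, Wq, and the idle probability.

Step 1: ρ = λ/μ = 6.5/14.5 = 0.4483
Step 2: L = λ/(μ-λ) = 6.5/8.00 = 0.8125
Step 3: Lq = λ²/(μ(μ-λ)) = 42.25/(14.5×8.00) = 0.3642
Step 4: W = 1/(μ-λ) = 1/8.00 = 0.1250
Step 5: Wq = λ/(μ(μ-λ)) = 6.5/(14.5×8.00) = 0.05603
Step 6: P(0) = 1-ρ = 0.5517
Verify: L = λW = 6.5×0.1250 = 0.8125 ✔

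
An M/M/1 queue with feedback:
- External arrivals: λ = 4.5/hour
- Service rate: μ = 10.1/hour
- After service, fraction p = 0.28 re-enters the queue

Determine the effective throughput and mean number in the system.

Effective arrival rate: λ_eff = λ/(1-p) = 4.5/(1-0.28) = 4.5/0.72 = 6.2500
ρ = λ_eff/μ = 6.2500/10.1 = 0.61881
L = ρ/(1-ρ) = 0.61881/(1-0.61881) = 1.6234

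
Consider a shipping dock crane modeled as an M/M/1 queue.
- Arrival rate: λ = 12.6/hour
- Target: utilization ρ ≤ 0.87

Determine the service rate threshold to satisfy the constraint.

ρ = λ/μ, so μ = λ/ρ
μ ≥ 12.6/0.87 = 14.4828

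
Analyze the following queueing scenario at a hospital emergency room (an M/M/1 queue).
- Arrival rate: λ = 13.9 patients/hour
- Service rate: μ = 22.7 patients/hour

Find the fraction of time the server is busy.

Server utilization: ρ = λ/μ
ρ = 13.9/22.7 = 0.6123
The server is busy 61.23% of the time.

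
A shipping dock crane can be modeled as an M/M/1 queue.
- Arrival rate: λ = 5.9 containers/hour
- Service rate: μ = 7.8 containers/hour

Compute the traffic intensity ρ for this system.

Server utilization: ρ = λ/μ
ρ = 5.9/7.8 = 0.7564
The server is busy 75.64% of the time.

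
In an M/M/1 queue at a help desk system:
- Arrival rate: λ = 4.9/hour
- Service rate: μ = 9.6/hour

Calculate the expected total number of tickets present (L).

ρ = λ/μ = 4.9/9.6 = 0.5104
For M/M/1: L = λ/(μ-λ)
L = 4.9/(9.6-4.9) = 4.9/4.70
L = 1.0426 tickets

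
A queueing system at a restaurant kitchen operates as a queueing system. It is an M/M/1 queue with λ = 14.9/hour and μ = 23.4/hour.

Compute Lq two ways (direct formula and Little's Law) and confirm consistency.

Method 1 (direct): Lq = λ²/(μ(μ-λ)) = 222.01/(23.4 × 8.50) = 1.1162

Method 2 (Little's Law):
W = 1/(μ-λ) = 1/8.50 = 0.117647
Wq = W - 1/μ = 0.117647 - 0.0427350 = 0.07491
Lq = λWq = 14.9 × 0.07491 = 1.1162 ✔ (matches Method 1)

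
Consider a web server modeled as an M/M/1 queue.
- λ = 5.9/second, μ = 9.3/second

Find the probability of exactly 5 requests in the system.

ρ = λ/μ = 5.9/9.3 = 0.6344
P(n) = (1-ρ)ρⁿ
P(5) = (1-0.6344) × 0.6344^5
P(5) = 0.36560 × 0.10276
P(5) = 0.03757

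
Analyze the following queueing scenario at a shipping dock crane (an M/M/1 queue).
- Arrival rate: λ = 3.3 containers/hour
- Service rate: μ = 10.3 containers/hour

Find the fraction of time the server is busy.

Server utilization: ρ = λ/μ
ρ = 3.3/10.3 = 0.3204
The server is busy 32.04% of the time.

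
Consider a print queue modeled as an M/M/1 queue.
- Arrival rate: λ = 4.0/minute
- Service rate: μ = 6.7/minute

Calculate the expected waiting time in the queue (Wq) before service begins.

First, compute utilization: ρ = λ/μ = 4.0/6.7 = 0.5970
For M/M/1: Wq = λ/(μ(μ-λ))
Wq = 4.0/(6.7 × (6.7-4.0))
Wq = 4.0/(6.7 × 2.70)
Wq = 0.2211 minutes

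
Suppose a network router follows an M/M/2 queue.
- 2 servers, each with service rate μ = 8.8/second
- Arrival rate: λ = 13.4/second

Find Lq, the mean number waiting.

Traffic intensity: ρ = λ/(cμ) = 13.4/(2×8.8) = 0.7614
Since ρ = 0.7614 < 1, system is stable.
Offered load a = λ/μ = cρ = 13.4/8.8 = 1.5227
P₀ = [ Σₙ₌₀^1 aⁿ/n! + a^2/(2!(1-ρ)) ]⁻¹
Σ = a^0/0! + a^1/1! = 1.0000 + 1.5227 = 2.5227
a^2/(2!(1-ρ)) = 2.3187/(2 × 0.23864) = 4.8582
P₀ = 1/(2.5227 + 4.8582) = 0.1355
Lq = P₀·a^2·ρ / (2!(1-ρ)²) = 0.13548 × 2.3187 × 0.76136 / (2 × 0.056947) = 2.1000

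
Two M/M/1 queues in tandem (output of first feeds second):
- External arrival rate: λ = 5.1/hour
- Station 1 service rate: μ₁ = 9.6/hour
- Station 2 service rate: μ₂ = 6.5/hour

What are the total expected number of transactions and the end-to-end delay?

By Jackson's theorem, each station behaves as independent M/M/1.
Station 1: ρ₁ = 5.1/9.6 = 0.5312, L₁ = ρ₁/(1-ρ₁) = λ/(μ₁-λ) = 5.1/4.50 = 1.1333
Station 2: ρ₂ = 5.1/6.5 = 0.7846, L₂ = ρ₂/(1-ρ₂) = λ/(μ₂-λ) = 5.1/1.40 = 3.6429
Total: L = L₁ + L₂ = 1.1333 + 3.6429 = 4.7762
W = L/λ = 4.7762/5.1 = 0.9365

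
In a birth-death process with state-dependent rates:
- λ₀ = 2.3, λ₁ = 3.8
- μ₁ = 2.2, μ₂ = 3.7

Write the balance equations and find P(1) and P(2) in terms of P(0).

Balance equations:
State 0: λ₀P₀ = μ₁P₁ → P₁ = (λ₀/μ₁)P₀ = (2.3/2.2)P₀ = 1.0455P₀
State 1: P₂ = (λ₀λ₁)/(μ₁μ₂)P₀ = (2.3×3.8)/(2.2×3.7)P₀ = 1.0737P₀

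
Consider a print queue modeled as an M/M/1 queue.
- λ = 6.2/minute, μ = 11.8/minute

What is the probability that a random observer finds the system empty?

ρ = λ/μ = 6.2/11.8 = 0.5254
P(0) = 1 - ρ = 1 - 0.5254 = 0.4746
The server is idle 47.46% of the time.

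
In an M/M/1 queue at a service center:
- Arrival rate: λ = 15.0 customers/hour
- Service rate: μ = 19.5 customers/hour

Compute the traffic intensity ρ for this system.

Server utilization: ρ = λ/μ
ρ = 15.0/19.5 = 0.7692
The server is busy 76.92% of the time.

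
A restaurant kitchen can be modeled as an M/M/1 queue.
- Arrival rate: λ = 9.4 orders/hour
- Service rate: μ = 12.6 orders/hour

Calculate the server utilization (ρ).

Server utilization: ρ = λ/μ
ρ = 9.4/12.6 = 0.7460
The server is busy 74.60% of the time.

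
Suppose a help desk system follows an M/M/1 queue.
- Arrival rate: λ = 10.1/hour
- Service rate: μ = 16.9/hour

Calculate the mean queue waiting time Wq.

First, compute utilization: ρ = λ/μ = 10.1/16.9 = 0.5976
For M/M/1: Wq = λ/(μ(μ-λ))
Wq = 10.1/(16.9 × (16.9-10.1))
Wq = 10.1/(16.9 × 6.80)
Wq = 0.08789 hours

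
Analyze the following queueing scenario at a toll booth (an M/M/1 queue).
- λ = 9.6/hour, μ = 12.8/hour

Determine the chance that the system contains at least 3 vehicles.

ρ = λ/μ = 9.6/12.8 = 0.7500
P(N ≥ n) = ρⁿ
P(N ≥ 3) = 0.7500^3
P(N ≥ 3) = 0.4219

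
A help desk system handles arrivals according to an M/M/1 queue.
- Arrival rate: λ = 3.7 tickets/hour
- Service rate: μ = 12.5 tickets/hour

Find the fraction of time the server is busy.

Server utilization: ρ = λ/μ
ρ = 3.7/12.5 = 0.2960
The server is busy 29.60% of the time.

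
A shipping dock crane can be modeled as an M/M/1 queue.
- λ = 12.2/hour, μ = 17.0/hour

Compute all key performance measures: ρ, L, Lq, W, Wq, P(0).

Step 1: ρ = λ/μ = 12.2/17.0 = 0.7176
Step 2: L = λ/(μ-λ) = 12.2/4.80 = 2.5417
Step 3: Lq = λ²/(μ(μ-λ)) = 148.84/(17.0×4.80) = 1.8240
Step 4: W = 1/(μ-λ) = 1/4.80 = 0.208333
Step 5: Wq = λ/(μ(μ-λ)) = 12.2/(17.0×4.80) = 0.1495
Step 6: P(0) = 1-ρ = 0.2824
Verify: L = λW = 12.2×0.208333 = 2.5417 ✔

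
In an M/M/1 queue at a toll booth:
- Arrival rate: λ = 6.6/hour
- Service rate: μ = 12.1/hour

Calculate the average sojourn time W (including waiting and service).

First, compute utilization: ρ = λ/μ = 6.6/12.1 = 0.5455
For M/M/1: W = 1/(μ-λ)
W = 1/(12.1-6.6) = 1/5.50
W = 0.1818 hours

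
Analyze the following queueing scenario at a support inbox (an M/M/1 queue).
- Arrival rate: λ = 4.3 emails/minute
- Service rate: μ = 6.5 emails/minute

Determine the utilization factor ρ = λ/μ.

Server utilization: ρ = λ/μ
ρ = 4.3/6.5 = 0.6615
The server is busy 66.15% of the time.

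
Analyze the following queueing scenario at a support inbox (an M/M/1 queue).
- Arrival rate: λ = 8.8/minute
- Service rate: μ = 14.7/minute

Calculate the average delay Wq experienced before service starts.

First, compute utilization: ρ = λ/μ = 8.8/14.7 = 0.5986
For M/M/1: Wq = λ/(μ(μ-λ))
Wq = 8.8/(14.7 × (14.7-8.8))
Wq = 8.8/(14.7 × 5.90)
Wq = 0.1015 minutes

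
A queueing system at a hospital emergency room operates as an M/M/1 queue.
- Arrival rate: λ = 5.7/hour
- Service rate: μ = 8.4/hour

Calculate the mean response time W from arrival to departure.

First, compute utilization: ρ = λ/μ = 5.7/8.4 = 0.6786
For M/M/1: W = 1/(μ-λ)
W = 1/(8.4-5.7) = 1/2.70
W = 0.3704 hours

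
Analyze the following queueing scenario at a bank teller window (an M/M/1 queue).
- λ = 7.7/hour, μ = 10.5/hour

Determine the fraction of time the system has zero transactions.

ρ = λ/μ = 7.7/10.5 = 0.7333
P(0) = 1 - ρ = 1 - 0.7333 = 0.2667
The server is idle 26.67% of the time.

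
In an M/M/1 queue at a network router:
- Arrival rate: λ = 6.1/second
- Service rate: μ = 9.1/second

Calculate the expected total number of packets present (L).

ρ = λ/μ = 6.1/9.1 = 0.6703
For M/M/1: L = λ/(μ-λ)
L = 6.1/(9.1-6.1) = 6.1/3.00
L = 2.0333 packets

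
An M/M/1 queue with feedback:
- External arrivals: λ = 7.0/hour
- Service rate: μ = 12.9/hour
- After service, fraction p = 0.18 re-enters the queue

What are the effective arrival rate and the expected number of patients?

Effective arrival rate: λ_eff = λ/(1-p) = 7.0/(1-0.18) = 7.0/0.82 = 8.5366
ρ = λ_eff/μ = 8.5366/12.9 = 0.66175
L = ρ/(1-ρ) = 0.66175/(1-0.66175) = 1.9564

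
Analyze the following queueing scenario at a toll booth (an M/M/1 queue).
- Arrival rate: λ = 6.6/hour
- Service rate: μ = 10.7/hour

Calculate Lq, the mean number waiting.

ρ = λ/μ = 6.6/10.7 = 0.6168
For M/M/1: Lq = λ²/(μ(μ-λ))
Lq = 43.56/(10.7 × 4.10)
Lq = 0.9929 vehicles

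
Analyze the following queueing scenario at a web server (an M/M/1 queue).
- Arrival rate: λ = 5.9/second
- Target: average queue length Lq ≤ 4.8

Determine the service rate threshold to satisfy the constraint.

For M/M/1: Lq = λ²/(μ(μ-λ))
Need Lq ≤ 4.8, i.e. μ(μ-λ) ≥ λ²/4.8
μ² - 5.9μ - 34.81/4.8 ≥ 0  →  μ² - 5.9μ - 7.25208 ≥ 0
Quadratic formula (positive root): μ = [λ + √(λ² + 4×7.25208)]/2
Discriminant: 34.81 + 4×7.25208 = 63.8183, √63.8183 = 7.9886
μ ≥ (5.9 + 7.9886)/2 = 6.9443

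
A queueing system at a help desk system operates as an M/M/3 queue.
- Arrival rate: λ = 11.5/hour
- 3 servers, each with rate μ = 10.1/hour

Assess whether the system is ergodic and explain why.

Stability requires ρ = λ/(cμ) < 1
ρ = 11.5/(3 × 10.1) = 11.5/30.30 = 0.3795
Since 0.3795 < 1, the system is STABLE.
The servers are busy 37.95% of the time.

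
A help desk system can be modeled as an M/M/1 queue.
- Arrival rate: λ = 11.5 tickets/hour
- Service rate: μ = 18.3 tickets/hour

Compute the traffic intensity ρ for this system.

Server utilization: ρ = λ/μ
ρ = 11.5/18.3 = 0.6284
The server is busy 62.84% of the time.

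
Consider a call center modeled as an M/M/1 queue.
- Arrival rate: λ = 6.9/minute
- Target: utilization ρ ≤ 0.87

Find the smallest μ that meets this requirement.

ρ = λ/μ, so μ = λ/ρ
μ ≥ 6.9/0.87 = 7.9310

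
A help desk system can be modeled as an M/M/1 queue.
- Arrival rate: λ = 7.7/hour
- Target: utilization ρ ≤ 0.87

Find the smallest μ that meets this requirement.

ρ = λ/μ, so μ = λ/ρ
μ ≥ 7.7/0.87 = 8.8506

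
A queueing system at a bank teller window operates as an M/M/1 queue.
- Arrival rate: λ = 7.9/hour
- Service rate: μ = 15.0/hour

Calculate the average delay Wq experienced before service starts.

First, compute utilization: ρ = λ/μ = 7.9/15.0 = 0.5267
For M/M/1: Wq = λ/(μ(μ-λ))
Wq = 7.9/(15.0 × (15.0-7.9))
Wq = 7.9/(15.0 × 7.10)
Wq = 0.07418 hours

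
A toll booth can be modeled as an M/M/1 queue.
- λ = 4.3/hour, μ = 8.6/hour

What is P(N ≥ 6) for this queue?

ρ = λ/μ = 4.3/8.6 = 0.5000
P(N ≥ n) = ρⁿ
P(N ≥ 6) = 0.5000^6
P(N ≥ 6) = 0.01562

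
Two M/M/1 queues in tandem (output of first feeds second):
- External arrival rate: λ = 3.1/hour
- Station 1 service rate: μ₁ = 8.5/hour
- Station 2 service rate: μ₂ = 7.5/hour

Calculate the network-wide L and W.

By Jackson's theorem, each station behaves as independent M/M/1.
Station 1: ρ₁ = 3.1/8.5 = 0.3647, L₁ = ρ₁/(1-ρ₁) = λ/(μ₁-λ) = 3.1/5.40 = 0.5741
Station 2: ρ₂ = 3.1/7.5 = 0.4133, L₂ = ρ₂/(1-ρ₂) = λ/(μ₂-λ) = 3.1/4.40 = 0.7045
Total: L = L₁ + L₂ = 0.5741 + 0.7045 = 1.2786
W = L/λ = 1.2786/3.1 = 0.4125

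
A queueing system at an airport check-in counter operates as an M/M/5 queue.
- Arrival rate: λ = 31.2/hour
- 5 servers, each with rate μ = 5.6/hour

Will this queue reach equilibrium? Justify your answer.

Stability requires ρ = λ/(cμ) < 1
ρ = 31.2/(5 × 5.6) = 31.2/28.00 = 1.1143
Since 1.1143 ≥ 1, the system is UNSTABLE.
Need c > λ/μ = 31.2/5.6 = 5.57.
Minimum servers needed: c = 6.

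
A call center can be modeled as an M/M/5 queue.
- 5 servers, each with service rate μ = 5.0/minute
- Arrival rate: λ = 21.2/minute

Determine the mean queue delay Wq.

Traffic intensity: ρ = λ/(cμ) = 21.2/(5×5.0) = 0.8480
Since ρ = 0.8480 < 1, system is stable.
Offered load a = λ/μ = cρ = 21.2/5.0 = 4.2400
P₀ = [ Σₙ₌₀^4 aⁿ/n! + a^5/(5!(1-ρ)) ]⁻¹
Σ = a^0/0! + a^1/1! + a^2/2! + a^3/3! + a^4/4! = 1.0000 + 4.2400 + 8.9888 + 12.7042 + 13.4664 = 40.3994
a^5/(5!(1-ρ)) = 1370.3430/(120 × 0.1520) = 75.1285
P₀ = 1/(40.3994 + 75.1285) = 0.008656
Lq = P₀·a^5·ρ / (5!(1-ρ)²) = 0.0086559 × 1370.3430 × 0.84800 / (120 × 0.023104) = 3.6280
Wq = Lq/λ = 3.6280/21.2 = 0.1711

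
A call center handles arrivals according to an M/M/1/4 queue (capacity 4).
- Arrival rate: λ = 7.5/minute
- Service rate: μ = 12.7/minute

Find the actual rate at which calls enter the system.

ρ = λ/μ = 7.5/12.7 = 0.59055
P₀ = (1-ρ)/(1-ρ^(K+1)) = (1-0.59055)/(1-0.59055^5) = 0.4094/0.9282 = 0.4411
P_K = P₀×ρ^K = 0.441135 × 0.59055^4 = 0.441135 × 0.121626 = 0.05365
λ_eff = λ(1-P_K) = 7.5 × (1 - 0.05365) = 7.5 × 0.94635 = 7.0976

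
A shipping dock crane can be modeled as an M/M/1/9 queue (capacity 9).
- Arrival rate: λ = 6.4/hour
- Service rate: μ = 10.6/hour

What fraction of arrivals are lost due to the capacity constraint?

ρ = λ/μ = 6.4/10.6 = 0.60377
P₀ = (1-ρ)/(1-ρ^(K+1)) = (1-0.60377)/(1-0.60377^10) = 0.3962/0.9936 = 0.3988
P_K = P₀×ρ^K = 0.39880 × 0.60377^9 = 0.39880 × 0.010662 = 0.004252
Blocking probability = 0.43%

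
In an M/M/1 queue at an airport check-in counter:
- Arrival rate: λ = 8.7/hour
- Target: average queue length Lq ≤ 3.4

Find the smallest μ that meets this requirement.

For M/M/1: Lq = λ²/(μ(μ-λ))
Need Lq ≤ 3.4, i.e. μ(μ-λ) ≥ λ²/3.4
μ² - 8.7μ - 75.69/3.4 ≥ 0  →  μ² - 8.7μ - 22.261765 ≥ 0
Quadratic formula (positive root): μ = [λ + √(λ² + 4×22.261765)]/2
Discriminant: 75.69 + 4×22.261765 = 164.7371, √164.7371 = 12.8350
μ ≥ (8.7 + 12.8350)/2 = 10.7675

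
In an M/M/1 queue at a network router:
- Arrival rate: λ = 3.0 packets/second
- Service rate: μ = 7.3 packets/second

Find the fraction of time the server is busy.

Server utilization: ρ = λ/μ
ρ = 3.0/7.3 = 0.4110
The server is busy 41.10% of the time.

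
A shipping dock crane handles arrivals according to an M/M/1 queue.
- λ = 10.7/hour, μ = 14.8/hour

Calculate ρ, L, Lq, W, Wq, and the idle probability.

Step 1: ρ = λ/μ = 10.7/14.8 = 0.7230
Step 2: L = λ/(μ-λ) = 10.7/4.10 = 2.6098
Step 3: Lq = λ²/(μ(μ-λ)) = 114.49/(14.8×4.10) = 1.8868
Step 4: W = 1/(μ-λ) = 1/4.10 = 0.243902
Step 5: Wq = λ/(μ(μ-λ)) = 10.7/(14.8×4.10) = 0.1763
Step 6: P(0) = 1-ρ = 0.2770
Verify: L = λW = 10.7×0.243902 = 2.6098 ✔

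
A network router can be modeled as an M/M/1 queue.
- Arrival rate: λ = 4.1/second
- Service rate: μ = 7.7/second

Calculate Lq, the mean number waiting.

ρ = λ/μ = 4.1/7.7 = 0.5325
For M/M/1: Lq = λ²/(μ(μ-λ))
Lq = 16.81/(7.7 × 3.60)
Lq = 0.6064 packets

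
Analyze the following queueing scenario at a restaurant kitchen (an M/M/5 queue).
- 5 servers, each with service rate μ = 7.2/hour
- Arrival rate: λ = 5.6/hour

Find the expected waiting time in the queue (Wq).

Traffic intensity: ρ = λ/(cμ) = 5.6/(5×7.2) = 0.1556
Since ρ = 0.1556 < 1, system is stable.
Offered load a = λ/μ = cρ = 5.6/7.2 = 0.7778
P₀ = [ Σₙ₌₀^4 aⁿ/n! + a^5/(5!(1-ρ)) ]⁻¹
Σ = a^0/0! + a^1/1! + a^2/2! + a^3/3! + a^4/4! = 1.0000 + 0.77778 + 0.30247 + 0.078418 + 0.015248 = 2.1739
a^5/(5!(1-ρ)) = 0.2846/(120 × 0.8444) = 0.002809
P₀ = 1/(2.1739 + 0.002809) = 0.4594
Lq = P₀·a^5·ρ / (5!(1-ρ)²) = 0.4594 × 0.2846 × 0.1556 / (120 × 0.7131) = 0.0002377
Wq = Lq/λ = 0.0002377/5.6 = 0.00004245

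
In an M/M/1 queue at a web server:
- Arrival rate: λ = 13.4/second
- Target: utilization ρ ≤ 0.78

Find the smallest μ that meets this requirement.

ρ = λ/μ, so μ = λ/ρ
μ ≥ 13.4/0.78 = 17.1795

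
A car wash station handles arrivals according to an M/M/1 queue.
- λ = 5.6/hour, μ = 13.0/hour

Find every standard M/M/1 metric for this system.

Step 1: ρ = λ/μ = 5.6/13.0 = 0.4308
Step 2: L = λ/(μ-λ) = 5.6/7.40 = 0.7568
Step 3: Lq = λ²/(μ(μ-λ)) = 31.36/(13.0×7.40) = 0.3260
Step 4: W = 1/(μ-λ) = 1/7.40 = 0.13514
Step 5: Wq = λ/(μ(μ-λ)) = 5.6/(13.0×7.40) = 0.05821
Step 6: P(0) = 1-ρ = 0.5692
Verify: L = λW = 5.6×0.13514 = 0.7568 ✔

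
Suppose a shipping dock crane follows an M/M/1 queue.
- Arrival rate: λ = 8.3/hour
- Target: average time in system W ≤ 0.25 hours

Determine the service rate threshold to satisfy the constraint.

For M/M/1: W = 1/(μ-λ)
Need W ≤ 0.25, so 1/(μ-λ) ≤ 0.25
μ - λ ≥ 1/0.25 = 4.0000
μ ≥ 8.3 + 4.0000 = 12.3000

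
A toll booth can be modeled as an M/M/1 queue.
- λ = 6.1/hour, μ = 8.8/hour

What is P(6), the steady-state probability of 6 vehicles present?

ρ = λ/μ = 6.1/8.8 = 0.6932
P(n) = (1-ρ)ρⁿ
P(6) = (1-0.6932) × 0.6932^6
P(6) = 0.30680 × 0.11096
P(6) = 0.03404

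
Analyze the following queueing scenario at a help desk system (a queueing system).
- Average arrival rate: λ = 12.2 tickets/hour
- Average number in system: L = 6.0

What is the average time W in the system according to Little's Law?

Little's Law: L = λW, so W = L/λ
W = 6.0/12.2 = 0.4918 hours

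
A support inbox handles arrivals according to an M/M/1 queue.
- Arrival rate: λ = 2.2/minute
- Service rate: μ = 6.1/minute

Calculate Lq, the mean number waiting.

ρ = λ/μ = 2.2/6.1 = 0.3607
For M/M/1: Lq = λ²/(μ(μ-λ))
Lq = 4.84/(6.1 × 3.90)
Lq = 0.2034 emails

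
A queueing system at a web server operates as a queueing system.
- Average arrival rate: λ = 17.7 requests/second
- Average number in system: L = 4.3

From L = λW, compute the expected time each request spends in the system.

Little's Law: L = λW, so W = L/λ
W = 4.3/17.7 = 0.2429 seconds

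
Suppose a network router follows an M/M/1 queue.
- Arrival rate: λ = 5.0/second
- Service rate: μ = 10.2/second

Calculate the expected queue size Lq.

ρ = λ/μ = 5.0/10.2 = 0.4902
For M/M/1: Lq = λ²/(μ(μ-λ))
Lq = 25.00/(10.2 × 5.20)
Lq = 0.4713 packets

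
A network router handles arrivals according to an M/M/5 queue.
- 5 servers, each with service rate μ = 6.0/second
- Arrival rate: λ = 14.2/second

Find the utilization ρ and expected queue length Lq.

Traffic intensity: ρ = λ/(cμ) = 14.2/(5×6.0) = 0.4733
Since ρ = 0.4733 < 1, system is stable.
Offered load a = λ/μ = cρ = 14.2/6.0 = 2.3667
P₀ = [ Σₙ₌₀^4 aⁿ/n! + a^5/(5!(1-ρ)) ]⁻¹
Σ = a^0/0! + a^1/1! + a^2/2! + a^3/3! + a^4/4! = 1.00000 + 2.36667 + 2.80056 + 2.20933 + 1.30719 = 9.6837
a^5/(5!(1-ρ)) = 74.2481/(120 × 0.52667) = 1.1748
P₀ = 1/(9.6837 + 1.1748) = 0.09209
Lq = P₀·a^5·ρ / (5!(1-ρ)²) = 0.0920934 × 74.2481 × 0.473333 / (120 × 0.277378) = 0.09724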